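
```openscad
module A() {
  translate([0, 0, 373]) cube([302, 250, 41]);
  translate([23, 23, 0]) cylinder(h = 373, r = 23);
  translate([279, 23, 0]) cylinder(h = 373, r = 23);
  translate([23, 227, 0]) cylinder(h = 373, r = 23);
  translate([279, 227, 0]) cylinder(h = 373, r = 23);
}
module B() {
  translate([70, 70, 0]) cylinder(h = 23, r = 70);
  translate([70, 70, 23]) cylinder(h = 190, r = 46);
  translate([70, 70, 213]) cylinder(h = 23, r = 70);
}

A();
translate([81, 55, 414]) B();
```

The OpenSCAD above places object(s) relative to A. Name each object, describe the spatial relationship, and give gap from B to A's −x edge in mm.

A is a stool. B is a spool. The spool is on top of the stool, centred. The gap from the spool to the stool's −x edge is 81 mm.

The spool's min-x is at 81; the stool's min-x is 0; gap = 81 mm.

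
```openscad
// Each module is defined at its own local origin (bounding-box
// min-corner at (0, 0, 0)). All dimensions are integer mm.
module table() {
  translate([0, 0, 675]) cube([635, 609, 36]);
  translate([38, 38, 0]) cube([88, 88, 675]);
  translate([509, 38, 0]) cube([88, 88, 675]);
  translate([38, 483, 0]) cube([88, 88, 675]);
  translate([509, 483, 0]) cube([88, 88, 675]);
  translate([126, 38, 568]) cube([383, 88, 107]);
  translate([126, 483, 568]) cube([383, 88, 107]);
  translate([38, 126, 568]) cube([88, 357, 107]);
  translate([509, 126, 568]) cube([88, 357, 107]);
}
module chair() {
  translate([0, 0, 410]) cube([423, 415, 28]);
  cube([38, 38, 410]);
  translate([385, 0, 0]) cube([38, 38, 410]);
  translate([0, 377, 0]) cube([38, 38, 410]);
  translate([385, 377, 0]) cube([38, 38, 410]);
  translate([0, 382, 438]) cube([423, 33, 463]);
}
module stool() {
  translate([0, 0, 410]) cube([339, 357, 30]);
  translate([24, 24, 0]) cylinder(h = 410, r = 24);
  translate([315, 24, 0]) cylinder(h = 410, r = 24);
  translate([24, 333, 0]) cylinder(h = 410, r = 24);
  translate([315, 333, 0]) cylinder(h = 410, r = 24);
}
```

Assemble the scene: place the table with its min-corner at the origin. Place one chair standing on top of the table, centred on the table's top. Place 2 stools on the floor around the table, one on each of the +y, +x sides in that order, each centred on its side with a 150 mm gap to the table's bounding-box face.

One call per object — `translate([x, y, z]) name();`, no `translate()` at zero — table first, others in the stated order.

table();
translate([106, 97, 711]) chair();
translate([148, 759, 0]) stool();
translate([785, 126, 0]) stool();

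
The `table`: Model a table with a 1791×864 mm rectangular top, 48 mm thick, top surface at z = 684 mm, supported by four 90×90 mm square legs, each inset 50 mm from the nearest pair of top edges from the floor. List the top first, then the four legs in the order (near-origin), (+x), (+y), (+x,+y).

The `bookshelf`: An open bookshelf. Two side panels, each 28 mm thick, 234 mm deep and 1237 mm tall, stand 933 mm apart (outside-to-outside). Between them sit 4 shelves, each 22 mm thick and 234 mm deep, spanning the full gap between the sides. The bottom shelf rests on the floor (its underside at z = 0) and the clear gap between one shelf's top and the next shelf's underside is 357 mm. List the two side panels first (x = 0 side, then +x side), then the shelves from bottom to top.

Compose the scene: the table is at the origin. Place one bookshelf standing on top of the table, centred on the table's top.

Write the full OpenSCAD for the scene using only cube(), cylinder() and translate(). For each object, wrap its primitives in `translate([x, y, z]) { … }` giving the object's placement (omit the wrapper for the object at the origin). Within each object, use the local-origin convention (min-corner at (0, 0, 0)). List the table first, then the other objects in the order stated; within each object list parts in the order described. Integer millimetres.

translate([0, 0, 636]) cube([1791, 864, 48]);
translate([50, 50, 0]) cube([90, 90, 636]);
translate([1651, 50, 0]) cube([90, 90, 636]);
translate([50, 724, 0]) cube([90, 90, 636]);
translate([1651, 724, 0]) cube([90, 90, 636]);
translate([429, 315, 684]) {
  cube([28, 234, 1237]);
  translate([905, 0, 0]) cube([28, 234, 1237]);
  translate([28, 0, 0]) cube([877, 234, 22]);
  translate([28, 0, 379]) cube([877, 234, 22]);
  translate([28, 0, 758]) cube([877, 234, 22]);
  translate([28, 0, 1137]) cube([877, 234, 22]);
}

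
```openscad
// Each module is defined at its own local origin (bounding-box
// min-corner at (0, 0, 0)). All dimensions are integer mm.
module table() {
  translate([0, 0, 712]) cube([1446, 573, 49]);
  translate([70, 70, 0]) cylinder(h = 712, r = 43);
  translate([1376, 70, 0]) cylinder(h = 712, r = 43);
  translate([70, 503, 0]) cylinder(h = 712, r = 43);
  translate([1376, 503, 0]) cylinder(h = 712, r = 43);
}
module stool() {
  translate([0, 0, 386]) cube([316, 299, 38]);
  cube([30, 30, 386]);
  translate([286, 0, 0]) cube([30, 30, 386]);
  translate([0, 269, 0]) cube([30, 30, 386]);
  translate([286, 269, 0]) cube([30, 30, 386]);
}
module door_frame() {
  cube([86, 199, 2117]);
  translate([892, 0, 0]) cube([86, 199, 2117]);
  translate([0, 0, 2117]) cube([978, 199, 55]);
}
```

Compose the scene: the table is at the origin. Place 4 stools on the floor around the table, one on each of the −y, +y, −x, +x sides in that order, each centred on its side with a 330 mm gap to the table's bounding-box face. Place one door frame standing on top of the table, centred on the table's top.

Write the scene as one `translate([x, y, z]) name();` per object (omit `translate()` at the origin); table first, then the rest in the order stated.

table();
translate([565, -629, 0]) stool();
translate([565, 903, 0]) stool();
translate([-646, 137, 0]) stool();
translate([1776, 137, 0]) stool();
translate([234, 187, 761]) door_frame();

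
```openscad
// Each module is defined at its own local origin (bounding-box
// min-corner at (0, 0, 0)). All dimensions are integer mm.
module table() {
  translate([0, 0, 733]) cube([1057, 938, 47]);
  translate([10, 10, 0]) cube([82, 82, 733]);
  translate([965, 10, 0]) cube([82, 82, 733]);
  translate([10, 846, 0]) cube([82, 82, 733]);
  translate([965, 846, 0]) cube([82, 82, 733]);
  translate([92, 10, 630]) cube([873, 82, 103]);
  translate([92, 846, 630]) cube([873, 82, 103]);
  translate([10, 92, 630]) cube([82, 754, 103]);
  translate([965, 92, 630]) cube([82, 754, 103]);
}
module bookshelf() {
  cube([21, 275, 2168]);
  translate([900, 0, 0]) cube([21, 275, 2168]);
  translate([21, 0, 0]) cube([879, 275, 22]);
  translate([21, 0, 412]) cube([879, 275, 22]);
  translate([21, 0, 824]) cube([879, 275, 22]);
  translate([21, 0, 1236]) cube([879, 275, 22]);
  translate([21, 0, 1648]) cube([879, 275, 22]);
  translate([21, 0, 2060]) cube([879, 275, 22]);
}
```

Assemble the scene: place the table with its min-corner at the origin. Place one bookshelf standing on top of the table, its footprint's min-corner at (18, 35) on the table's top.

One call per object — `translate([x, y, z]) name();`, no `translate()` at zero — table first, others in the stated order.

table();
translate([18, 35, 780]) bookshelf();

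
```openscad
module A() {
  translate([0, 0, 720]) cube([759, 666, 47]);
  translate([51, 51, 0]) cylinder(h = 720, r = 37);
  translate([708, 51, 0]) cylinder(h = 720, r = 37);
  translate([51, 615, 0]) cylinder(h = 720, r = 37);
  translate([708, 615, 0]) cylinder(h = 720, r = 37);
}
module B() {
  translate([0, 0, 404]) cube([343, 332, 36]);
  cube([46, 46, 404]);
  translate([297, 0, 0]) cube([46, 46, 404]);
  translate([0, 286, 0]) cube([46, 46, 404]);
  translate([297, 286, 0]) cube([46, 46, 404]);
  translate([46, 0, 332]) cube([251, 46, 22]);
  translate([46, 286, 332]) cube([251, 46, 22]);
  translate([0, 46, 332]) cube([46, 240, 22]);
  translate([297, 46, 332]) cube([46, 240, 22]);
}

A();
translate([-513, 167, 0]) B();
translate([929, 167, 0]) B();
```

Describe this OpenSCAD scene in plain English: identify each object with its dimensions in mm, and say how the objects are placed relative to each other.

A is a table with a 759×666 mm rectangular top, 47 mm thick, top surface at z = 767 mm, supported by four round legs of 74 mm diameter, each leg's bounding box inset 14 mm from the nearest pair of top edges, running from the floor.

B is a four-legged stool. The seat is a 343×332×36 mm slab whose top surface is at z = 440 mm; four square legs, each 46×46 mm in cross-section, run from the floor (z = 0) to the underside of the seat, each flush with a corner of the seat. Four stretchers, 46 mm wide and 22 mm tall, connect adjacent legs with their undersides at z = 332 mm, each running between the inner faces of the legs it joins and aligned with the legs' outer faces on the other axis.

Two stools sit around the table at the −x, +x sides.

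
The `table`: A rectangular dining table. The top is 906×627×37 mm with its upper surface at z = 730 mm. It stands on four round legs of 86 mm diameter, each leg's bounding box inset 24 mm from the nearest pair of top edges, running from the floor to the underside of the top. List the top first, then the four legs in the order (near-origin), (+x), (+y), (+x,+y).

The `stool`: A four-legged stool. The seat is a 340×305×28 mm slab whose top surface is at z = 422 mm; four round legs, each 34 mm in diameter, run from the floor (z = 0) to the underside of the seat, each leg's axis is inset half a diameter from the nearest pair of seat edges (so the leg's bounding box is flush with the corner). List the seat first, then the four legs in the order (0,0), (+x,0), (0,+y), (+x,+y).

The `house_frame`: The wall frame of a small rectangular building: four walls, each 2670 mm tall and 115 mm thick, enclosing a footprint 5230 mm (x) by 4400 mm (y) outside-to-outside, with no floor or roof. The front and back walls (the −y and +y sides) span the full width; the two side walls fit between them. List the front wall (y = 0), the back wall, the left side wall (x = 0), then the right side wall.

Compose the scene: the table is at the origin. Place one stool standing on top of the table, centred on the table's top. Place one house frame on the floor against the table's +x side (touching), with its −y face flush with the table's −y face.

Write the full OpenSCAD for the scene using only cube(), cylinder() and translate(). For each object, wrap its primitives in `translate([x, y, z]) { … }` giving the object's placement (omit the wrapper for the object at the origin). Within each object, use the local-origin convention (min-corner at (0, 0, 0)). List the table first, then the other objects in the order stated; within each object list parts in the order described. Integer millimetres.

translate([0, 0, 693]) cube([906, 627, 37]);
translate([67, 67, 0]) cylinder(h = 693, r = 43);
translate([839, 67, 0]) cylinder(h = 693, r = 43);
translate([67, 560, 0]) cylinder(h = 693, r = 43);
translate([839, 560, 0]) cylinder(h = 693, r = 43);
translate([283, 161, 730]) {
  translate([0, 0, 394]) cube([340, 305, 28]);
  translate([17, 17, 0]) cylinder(h = 394, r = 17);
  translate([323, 17, 0]) cylinder(h = 394, r = 17);
  translate([17, 288, 0]) cylinder(h = 394, r = 17);
  translate([323, 288, 0]) cylinder(h = 394, r = 17);
}
translate([906, 0, 0]) {
  cube([5230, 115, 2670]);
  translate([0, 4285, 0]) cube([5230, 115, 2670]);
  translate([0, 115, 0]) cube([115, 4170, 2670]);
  translate([5115, 115, 0]) cube([115, 4170, 2670]);
}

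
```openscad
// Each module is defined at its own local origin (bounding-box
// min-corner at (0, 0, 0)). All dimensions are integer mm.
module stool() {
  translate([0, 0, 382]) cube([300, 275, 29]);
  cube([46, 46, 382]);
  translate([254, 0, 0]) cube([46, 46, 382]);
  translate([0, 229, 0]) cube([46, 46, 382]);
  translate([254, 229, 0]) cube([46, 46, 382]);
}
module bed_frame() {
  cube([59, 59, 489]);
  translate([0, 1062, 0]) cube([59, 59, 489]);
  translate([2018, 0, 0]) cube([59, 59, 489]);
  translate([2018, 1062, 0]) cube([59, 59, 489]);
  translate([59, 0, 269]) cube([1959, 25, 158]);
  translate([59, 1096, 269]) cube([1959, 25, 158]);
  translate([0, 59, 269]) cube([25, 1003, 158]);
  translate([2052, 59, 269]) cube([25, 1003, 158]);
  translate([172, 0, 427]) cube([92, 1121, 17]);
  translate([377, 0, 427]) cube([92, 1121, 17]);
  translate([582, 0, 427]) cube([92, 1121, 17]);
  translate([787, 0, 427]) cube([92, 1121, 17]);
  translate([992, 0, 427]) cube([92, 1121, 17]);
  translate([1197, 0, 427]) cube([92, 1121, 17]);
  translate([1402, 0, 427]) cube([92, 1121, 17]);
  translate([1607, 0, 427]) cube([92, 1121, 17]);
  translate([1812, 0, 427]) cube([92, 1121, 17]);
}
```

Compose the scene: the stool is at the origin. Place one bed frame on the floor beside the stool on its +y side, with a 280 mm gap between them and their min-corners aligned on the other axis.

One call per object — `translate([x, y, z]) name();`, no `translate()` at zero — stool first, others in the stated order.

stool();
translate([0, 555, 0]) bed_frame();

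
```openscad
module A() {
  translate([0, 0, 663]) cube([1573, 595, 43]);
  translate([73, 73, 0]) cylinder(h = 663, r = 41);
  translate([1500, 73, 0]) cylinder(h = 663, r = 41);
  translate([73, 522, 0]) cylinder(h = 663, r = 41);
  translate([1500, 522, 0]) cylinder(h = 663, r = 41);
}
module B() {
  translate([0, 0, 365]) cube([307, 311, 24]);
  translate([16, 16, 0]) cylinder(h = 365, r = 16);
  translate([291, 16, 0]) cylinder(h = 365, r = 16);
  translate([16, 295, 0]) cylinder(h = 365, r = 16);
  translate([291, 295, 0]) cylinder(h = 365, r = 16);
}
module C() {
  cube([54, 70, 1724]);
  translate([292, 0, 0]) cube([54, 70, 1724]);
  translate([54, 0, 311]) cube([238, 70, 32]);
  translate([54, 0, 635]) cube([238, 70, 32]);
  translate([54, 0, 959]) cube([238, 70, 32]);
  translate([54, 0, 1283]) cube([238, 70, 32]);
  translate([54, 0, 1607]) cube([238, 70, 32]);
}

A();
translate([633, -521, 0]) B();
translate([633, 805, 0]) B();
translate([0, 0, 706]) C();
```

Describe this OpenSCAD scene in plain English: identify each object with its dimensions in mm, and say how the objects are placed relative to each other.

A is a table: top 1573 mm (x) × 595 mm (y), 43 mm thick, upper face at z = 706 mm, on four round legs of 82 mm diameter, each leg's bounding box inset 32 mm from the nearest pair of top edges, running from z = 0 to the bottom of the top.

B is a simple wooden stool: a rectangular seat 307 mm (x) by 311 mm (y), 24 mm thick, top face at z = 389 mm, on four round legs, each 32 mm in diameter. The legs rest on z = 0, each leg's axis is inset half a diameter from the nearest pair of seat edges (so the leg's bounding box is flush with the corner).

C is a straight ladder. Two 54×70 mm vertical rails, 1724 mm tall, stand 346 mm apart (outside-to-outside) with their front faces coplanar on the −y side. 5 rungs, each 70 mm deep and 32 mm tall, span between the inner faces of the rails, front faces flush with the rails. The lowest rung's underside is at z = 311 mm and rungs are spaced 324 mm apart (underside to underside).

Two stools sit around the table at the −y, +y sides. The ladder is on top of the table.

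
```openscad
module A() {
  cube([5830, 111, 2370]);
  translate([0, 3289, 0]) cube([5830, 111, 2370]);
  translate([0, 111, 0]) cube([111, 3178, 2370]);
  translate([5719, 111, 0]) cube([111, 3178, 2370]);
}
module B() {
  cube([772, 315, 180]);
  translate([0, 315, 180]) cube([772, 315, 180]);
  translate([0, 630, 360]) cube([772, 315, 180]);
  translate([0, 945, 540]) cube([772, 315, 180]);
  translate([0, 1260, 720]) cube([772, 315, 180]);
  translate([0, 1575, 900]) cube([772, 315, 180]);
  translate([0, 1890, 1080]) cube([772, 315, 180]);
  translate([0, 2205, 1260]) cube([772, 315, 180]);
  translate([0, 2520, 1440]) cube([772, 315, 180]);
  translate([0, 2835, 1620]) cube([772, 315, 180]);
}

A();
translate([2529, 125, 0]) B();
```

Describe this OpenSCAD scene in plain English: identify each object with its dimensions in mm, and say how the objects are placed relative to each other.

A is the wall frame of a small rectangular building: four walls, each 2370 mm tall and 111 mm thick, enclosing a footprint 5830 mm (x) by 3400 mm (y) outside-to-outside, with no floor or roof. The front and back walls (the −y and +y sides) span the full width; the two side walls fit between them.

B is a straight staircase of 10 solid steps. Each step is 772 mm wide (x), 315 mm deep (y, the going) and 180 mm tall (the rise). The first step rests on the floor; each subsequent step sits one going further in +y and one rise higher in +z, directly behind and above the previous step with no overlap.

The staircase sits inside the house frame, centred.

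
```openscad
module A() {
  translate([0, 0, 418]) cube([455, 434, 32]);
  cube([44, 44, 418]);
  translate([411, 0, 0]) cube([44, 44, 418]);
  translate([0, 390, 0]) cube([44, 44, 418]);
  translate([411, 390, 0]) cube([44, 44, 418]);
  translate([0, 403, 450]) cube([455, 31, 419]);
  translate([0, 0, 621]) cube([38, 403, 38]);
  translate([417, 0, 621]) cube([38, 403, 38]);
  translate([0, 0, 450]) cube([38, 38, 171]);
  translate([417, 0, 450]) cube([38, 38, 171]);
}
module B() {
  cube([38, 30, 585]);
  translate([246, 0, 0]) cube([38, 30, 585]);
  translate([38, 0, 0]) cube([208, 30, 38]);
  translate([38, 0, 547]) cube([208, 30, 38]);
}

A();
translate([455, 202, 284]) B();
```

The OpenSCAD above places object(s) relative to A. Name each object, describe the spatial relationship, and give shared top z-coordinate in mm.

A is a chair. B is a picture frame. The picture frame is beside the chair with their tops flush at z = 869. The shared top z-coordinate is 869 mm.

Both tops at z = 869 mm.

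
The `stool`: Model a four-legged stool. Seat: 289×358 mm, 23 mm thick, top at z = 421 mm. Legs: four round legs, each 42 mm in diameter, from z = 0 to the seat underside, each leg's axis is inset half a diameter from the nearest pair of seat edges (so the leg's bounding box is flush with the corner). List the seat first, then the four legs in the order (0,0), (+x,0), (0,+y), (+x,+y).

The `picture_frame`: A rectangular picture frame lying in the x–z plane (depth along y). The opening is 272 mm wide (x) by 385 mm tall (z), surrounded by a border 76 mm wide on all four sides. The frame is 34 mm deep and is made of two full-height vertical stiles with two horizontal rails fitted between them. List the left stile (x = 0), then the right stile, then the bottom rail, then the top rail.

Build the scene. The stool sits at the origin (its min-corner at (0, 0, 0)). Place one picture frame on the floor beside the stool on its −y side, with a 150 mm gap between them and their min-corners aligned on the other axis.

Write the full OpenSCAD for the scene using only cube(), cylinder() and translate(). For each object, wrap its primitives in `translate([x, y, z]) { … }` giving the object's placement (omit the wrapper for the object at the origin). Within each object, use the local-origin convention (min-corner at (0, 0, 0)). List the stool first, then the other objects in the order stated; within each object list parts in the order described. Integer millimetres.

translate([0, 0, 398]) cube([289, 358, 23]);
translate([21, 21, 0]) cylinder(h = 398, r = 21);
translate([268, 21, 0]) cylinder(h = 398, r = 21);
translate([21, 337, 0]) cylinder(h = 398, r = 21);
translate([268, 337, 0]) cylinder(h = 398, r = 21);
translate([0, -184, 0]) {
  cube([76, 34, 537]);
  translate([348, 0, 0]) cube([76, 34, 537]);
  translate([76, 0, 0]) cube([272, 34, 76]);
  translate([76, 0, 461]) cube([272, 34, 76]);
}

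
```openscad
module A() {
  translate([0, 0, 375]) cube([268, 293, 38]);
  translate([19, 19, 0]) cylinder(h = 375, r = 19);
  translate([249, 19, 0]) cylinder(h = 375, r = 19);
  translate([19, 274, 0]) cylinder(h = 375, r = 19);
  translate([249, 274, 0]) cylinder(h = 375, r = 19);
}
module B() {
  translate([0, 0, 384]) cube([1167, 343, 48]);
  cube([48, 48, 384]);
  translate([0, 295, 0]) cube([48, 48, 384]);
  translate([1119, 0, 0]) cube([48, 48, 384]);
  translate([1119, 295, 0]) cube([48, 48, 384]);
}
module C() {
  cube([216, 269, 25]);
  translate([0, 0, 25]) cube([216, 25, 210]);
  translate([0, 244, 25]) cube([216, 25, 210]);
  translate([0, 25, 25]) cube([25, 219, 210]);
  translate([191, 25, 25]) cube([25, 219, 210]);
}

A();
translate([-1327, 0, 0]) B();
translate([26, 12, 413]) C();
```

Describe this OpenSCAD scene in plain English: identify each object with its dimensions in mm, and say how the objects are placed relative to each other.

A is a four-legged stool. The seat is 268×293 mm, 38 mm thick, top at z = 413 mm. It stands on four round legs, each 38 mm in diameter, from z = 0 to the seat underside, each leg's axis is inset half a diameter from the nearest pair of seat edges (so the leg's bounding box is flush with the corner).

B is a bench: a 1167×343 mm seat slab, 48 mm thick, top at z = 432 mm, on four 48×48 mm square legs flush with the seat corners and standing on z = 0.

C is an open storage box with external size 216×269×235 mm and wall thickness 25 mm (the base is also 25 mm thick). The base covers the whole footprint; the four walls stand on the base, with the y-facing walls full-width and the x-facing walls fitting between their inner faces.

The bench is on the floor beside the stool on its −x side. The open box is on top of the stool, centred.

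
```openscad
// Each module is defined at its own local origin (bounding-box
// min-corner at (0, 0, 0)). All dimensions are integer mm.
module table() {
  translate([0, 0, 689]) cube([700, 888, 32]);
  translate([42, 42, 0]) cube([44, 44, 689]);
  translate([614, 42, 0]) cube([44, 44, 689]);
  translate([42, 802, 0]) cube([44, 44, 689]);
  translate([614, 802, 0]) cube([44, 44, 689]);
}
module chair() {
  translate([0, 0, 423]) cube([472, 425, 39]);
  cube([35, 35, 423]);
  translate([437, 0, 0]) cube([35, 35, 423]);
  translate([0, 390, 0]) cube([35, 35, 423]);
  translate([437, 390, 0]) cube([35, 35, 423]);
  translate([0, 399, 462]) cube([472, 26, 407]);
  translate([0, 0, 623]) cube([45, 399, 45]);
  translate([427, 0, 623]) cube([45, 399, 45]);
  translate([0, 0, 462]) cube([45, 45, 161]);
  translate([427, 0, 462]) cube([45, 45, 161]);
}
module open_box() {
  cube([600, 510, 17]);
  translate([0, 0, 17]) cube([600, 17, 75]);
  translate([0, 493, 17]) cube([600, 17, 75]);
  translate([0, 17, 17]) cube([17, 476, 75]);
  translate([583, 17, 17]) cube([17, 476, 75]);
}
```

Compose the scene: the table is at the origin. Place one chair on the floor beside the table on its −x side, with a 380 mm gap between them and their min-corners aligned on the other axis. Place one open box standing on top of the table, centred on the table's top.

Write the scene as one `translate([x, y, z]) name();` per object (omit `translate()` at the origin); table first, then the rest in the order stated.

table();
translate([-852, 0, 0]) chair();
translate([50, 189, 721]) open_box();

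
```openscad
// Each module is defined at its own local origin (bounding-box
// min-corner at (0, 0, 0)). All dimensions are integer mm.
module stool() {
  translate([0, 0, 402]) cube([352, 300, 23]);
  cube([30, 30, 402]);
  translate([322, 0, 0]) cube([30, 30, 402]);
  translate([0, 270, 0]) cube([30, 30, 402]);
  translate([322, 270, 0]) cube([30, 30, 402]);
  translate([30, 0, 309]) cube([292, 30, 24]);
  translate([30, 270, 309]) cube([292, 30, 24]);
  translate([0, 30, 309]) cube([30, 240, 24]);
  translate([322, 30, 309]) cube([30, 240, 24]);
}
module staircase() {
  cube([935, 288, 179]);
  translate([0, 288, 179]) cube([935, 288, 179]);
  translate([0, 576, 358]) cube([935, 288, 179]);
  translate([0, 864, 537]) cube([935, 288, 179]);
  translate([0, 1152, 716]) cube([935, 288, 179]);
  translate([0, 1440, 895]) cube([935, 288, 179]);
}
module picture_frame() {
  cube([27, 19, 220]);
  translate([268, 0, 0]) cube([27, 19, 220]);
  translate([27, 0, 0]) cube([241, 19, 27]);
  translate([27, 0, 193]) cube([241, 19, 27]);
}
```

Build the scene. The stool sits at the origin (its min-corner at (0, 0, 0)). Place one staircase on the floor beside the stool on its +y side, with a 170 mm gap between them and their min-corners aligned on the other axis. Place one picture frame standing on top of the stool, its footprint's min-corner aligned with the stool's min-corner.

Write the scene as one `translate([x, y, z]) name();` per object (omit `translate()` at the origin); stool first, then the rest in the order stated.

stool();
translate([0, 470, 0]) staircase();
translate([0, 0, 425]) picture_frame();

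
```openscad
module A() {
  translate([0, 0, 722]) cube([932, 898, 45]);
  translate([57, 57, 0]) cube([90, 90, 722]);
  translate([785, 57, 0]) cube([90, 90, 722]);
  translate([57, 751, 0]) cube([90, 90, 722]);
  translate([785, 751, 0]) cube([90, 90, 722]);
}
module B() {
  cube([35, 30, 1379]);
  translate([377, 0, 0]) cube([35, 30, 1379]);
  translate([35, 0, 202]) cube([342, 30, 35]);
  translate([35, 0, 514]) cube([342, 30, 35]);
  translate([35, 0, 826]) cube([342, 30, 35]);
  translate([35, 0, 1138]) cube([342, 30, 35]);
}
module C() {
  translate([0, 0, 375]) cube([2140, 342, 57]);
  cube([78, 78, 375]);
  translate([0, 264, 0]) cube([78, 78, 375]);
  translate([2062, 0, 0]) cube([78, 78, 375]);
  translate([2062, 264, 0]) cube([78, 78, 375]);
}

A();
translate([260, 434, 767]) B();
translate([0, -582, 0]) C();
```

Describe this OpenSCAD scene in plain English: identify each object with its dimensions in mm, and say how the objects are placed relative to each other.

A is a table with a 932×898 mm rectangular top, 45 mm thick, top surface at z = 767 mm, supported by four 90×90 mm square legs, each inset 57 mm from the nearest pair of top edges, running from the floor.

B is a straight ladder. Two 35×30 mm vertical rails, 1379 mm tall, stand 412 mm apart (outside-to-outside) with their front faces coplanar on the −y side. 4 rungs, each 30 mm deep and 35 mm tall, span between the inner faces of the rails, front faces flush with the rails. The lowest rung's underside is at z = 202 mm and rungs are spaced 312 mm apart (underside to underside).

C is a long wooden bench with a 2140 mm (x) × 342 mm (y) seat, 57 mm thick, its top surface 432 mm above the floor. Four 78 mm square legs at the seat corners, flush with the edges, run from z = 0 to the seat underside.

The ladder is on top of the table, centred. The bench is on the floor beside the table on its −y side.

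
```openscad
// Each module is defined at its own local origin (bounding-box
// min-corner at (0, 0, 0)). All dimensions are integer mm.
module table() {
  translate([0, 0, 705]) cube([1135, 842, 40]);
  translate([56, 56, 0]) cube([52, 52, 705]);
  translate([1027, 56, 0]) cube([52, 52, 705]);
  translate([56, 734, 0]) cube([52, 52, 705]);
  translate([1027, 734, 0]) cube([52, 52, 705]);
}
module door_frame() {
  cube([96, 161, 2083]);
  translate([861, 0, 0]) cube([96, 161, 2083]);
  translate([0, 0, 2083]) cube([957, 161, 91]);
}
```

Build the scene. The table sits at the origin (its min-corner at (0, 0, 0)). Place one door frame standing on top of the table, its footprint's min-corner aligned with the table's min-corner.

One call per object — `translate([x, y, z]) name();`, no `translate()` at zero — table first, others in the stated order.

table();
translate([0, 0, 745]) door_frame();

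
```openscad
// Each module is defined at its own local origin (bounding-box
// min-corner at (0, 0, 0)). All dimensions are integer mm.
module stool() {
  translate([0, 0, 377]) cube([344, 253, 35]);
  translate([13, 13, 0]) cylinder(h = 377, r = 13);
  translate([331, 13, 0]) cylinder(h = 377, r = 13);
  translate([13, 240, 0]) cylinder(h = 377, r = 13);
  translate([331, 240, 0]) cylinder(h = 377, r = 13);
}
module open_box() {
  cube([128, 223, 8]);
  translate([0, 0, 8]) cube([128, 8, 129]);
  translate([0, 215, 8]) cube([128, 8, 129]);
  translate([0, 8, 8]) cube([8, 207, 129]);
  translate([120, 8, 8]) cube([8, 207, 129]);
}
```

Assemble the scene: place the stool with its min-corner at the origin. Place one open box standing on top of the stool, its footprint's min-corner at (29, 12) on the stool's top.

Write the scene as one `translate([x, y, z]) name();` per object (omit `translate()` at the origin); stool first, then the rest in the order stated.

stool();
translate([29, 12, 412]) open_box();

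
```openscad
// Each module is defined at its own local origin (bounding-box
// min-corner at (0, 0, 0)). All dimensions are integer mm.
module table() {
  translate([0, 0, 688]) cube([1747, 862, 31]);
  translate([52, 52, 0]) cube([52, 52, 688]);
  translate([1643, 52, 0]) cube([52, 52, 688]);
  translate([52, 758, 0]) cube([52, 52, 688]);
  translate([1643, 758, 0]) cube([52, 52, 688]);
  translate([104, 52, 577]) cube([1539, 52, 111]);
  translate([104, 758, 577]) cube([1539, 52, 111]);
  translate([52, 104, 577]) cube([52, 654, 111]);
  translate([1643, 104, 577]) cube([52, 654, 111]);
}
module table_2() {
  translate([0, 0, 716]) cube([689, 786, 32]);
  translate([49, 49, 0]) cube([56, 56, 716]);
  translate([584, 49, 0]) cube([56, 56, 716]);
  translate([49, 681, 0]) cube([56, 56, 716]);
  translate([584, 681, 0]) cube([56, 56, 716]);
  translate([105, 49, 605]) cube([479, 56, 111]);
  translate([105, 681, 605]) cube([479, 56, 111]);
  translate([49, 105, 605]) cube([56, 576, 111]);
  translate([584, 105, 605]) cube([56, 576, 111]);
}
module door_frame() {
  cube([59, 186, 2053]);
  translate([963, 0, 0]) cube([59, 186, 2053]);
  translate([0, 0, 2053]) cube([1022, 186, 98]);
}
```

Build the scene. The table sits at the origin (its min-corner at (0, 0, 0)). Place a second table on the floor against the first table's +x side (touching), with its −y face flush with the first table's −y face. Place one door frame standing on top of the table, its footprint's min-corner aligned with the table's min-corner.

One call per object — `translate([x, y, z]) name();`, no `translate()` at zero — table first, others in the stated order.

table();
translate([1747, 0, 0]) table_2();
translate([0, 0, 719]) door_frame();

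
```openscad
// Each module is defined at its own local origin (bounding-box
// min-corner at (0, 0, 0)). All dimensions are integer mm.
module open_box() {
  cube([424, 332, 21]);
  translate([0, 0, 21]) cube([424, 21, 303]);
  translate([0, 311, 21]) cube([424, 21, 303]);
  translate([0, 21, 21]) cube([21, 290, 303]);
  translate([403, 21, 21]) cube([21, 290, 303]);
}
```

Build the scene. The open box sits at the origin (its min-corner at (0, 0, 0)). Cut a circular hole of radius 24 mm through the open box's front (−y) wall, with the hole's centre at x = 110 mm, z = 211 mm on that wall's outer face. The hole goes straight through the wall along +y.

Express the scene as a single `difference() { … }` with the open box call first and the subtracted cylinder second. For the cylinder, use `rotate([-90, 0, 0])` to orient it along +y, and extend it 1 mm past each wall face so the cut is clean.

difference() {
  open_box();
  translate([110, -1, 211]) rotate([-90, 0, 0]) cylinder(h = 23, r = 24);
}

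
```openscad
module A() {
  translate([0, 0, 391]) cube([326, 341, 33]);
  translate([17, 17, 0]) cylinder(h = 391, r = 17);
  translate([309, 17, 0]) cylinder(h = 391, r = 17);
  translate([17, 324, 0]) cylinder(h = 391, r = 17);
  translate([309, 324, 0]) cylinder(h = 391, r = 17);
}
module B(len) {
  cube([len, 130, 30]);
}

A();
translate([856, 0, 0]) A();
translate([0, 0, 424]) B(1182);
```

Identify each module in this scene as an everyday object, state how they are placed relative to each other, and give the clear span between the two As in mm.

A is a stool. B is a beam. A beam spans the tops of two stools. The clear span between the two stools is 530 mm.

Second stool starts at x = 856; first ends at x = 326; clear span = 856 − 326 = 530 mm.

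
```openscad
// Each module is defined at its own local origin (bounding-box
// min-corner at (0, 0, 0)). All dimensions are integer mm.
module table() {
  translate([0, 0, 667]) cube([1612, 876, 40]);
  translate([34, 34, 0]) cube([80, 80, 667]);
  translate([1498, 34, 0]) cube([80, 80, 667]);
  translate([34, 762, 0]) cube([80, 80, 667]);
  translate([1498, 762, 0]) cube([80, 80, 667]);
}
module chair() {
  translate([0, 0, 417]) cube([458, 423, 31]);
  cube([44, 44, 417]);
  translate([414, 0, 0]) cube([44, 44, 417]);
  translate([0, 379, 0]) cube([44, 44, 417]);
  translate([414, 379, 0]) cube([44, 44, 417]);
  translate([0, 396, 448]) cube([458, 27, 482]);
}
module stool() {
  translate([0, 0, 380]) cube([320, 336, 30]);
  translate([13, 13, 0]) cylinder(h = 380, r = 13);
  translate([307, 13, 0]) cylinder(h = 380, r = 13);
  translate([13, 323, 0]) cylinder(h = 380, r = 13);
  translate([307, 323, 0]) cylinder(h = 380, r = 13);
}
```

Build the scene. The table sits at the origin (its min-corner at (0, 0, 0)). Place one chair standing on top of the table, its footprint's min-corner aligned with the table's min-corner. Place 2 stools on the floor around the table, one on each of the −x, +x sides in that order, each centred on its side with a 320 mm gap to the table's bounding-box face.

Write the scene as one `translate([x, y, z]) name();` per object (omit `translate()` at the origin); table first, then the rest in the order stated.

table();
translate([0, 0, 707]) chair();
translate([-640, 270, 0]) stool();
translate([1932, 270, 0]) stool();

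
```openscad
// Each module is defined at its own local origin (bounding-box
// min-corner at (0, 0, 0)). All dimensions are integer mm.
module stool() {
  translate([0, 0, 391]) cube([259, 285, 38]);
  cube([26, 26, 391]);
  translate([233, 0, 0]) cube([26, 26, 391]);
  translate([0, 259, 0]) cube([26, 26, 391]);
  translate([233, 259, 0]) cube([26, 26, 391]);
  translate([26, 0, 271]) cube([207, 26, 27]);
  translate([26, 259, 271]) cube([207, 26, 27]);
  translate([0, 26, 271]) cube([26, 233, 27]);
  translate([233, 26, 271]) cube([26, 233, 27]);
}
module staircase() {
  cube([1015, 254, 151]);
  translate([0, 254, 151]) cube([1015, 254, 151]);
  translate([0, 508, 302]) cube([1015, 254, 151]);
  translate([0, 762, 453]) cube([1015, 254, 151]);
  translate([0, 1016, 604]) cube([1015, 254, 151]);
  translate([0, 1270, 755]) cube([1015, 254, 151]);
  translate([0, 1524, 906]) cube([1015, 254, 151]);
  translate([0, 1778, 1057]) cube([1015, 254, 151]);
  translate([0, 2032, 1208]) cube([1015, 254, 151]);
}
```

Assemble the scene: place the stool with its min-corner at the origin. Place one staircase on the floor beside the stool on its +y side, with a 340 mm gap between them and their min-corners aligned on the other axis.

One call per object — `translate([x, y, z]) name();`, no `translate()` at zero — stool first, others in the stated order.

stool();
translate([0, 625, 0]) staircase();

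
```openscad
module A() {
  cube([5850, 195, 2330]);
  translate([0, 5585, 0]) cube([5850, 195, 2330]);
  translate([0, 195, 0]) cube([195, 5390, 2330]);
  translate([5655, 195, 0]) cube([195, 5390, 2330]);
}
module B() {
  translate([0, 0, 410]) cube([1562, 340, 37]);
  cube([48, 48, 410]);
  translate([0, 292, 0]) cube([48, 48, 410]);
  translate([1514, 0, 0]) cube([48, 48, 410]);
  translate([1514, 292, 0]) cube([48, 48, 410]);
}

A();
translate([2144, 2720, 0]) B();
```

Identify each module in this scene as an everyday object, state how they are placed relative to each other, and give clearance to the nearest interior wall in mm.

A is a house frame. B is a bench. The bench sits inside the house frame, centred. The clearance to the nearest interior wall is 1949 mm.

Clearances: x = 1949, y = 2525; minimum 1949 mm.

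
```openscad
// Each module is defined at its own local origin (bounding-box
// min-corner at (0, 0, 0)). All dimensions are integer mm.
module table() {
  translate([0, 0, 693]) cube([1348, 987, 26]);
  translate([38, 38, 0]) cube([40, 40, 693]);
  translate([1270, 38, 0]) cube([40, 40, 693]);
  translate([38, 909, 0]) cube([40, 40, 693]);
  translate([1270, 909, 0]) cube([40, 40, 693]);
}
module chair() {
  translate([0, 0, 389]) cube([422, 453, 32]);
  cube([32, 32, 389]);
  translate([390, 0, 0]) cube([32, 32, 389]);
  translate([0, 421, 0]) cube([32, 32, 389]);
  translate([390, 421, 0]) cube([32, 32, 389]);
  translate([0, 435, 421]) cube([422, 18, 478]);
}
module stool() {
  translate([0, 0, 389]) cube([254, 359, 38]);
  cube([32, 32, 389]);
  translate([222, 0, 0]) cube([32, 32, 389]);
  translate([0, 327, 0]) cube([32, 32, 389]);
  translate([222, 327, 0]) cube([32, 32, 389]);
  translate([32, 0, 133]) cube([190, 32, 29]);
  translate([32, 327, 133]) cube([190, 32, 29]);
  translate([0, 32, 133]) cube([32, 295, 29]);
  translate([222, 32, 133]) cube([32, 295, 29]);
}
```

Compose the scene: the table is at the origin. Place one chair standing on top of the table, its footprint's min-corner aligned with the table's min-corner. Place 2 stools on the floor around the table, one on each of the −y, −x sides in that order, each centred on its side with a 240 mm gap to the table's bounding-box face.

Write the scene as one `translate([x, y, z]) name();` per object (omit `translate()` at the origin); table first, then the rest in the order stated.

table();
translate([0, 0, 719]) chair();
translate([547, -599, 0]) stool();
translate([-494, 314, 0]) stool();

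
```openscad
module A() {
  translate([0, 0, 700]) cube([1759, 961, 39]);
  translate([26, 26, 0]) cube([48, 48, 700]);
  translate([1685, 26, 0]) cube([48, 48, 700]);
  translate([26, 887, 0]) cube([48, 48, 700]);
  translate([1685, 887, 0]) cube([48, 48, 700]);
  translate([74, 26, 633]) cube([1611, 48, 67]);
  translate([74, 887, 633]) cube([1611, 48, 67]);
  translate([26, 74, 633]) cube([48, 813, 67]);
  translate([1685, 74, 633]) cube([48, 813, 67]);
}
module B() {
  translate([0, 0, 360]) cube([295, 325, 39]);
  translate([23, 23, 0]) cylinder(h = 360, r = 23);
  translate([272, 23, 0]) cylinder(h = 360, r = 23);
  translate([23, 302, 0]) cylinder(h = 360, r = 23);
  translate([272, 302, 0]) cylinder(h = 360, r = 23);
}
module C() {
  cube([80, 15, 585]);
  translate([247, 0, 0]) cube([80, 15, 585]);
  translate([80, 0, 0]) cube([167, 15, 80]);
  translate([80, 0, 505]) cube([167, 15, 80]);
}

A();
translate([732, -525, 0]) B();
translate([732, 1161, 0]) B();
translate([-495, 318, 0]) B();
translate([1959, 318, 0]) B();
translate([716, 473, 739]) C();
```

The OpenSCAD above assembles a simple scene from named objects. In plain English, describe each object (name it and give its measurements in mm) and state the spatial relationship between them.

A is a table: top 1759 mm (x) × 961 mm (y), 39 mm thick, upper face at z = 739 mm, on four 48×48 mm square legs, each inset 26 mm from the nearest pair of top edges, running from z = 0 to the bottom of the top. Four apron rails, 48 mm thick and 67 mm tall, run between adjacent legs with their top edges flush with the underside of the top and their outer faces flush with the legs' outer faces.

B is a four-legged stool. The seat is 295×325 mm, 39 mm thick, top at z = 399 mm. It stands on four round legs, each 46 mm in diameter, from z = 0 to the seat underside, each leg's axis is inset half a diameter from the nearest pair of seat edges (so the leg's bounding box is flush with the corner).

C is a picture frame with a 167×425 mm rectangular opening (x by z) and a uniform 80 mm border on every side. Frame depth is 15 mm along y. It is built from two vertical stiles running the full outside height and two horizontal rails spanning the gap between the stiles.

Four stools sit around the table at the −y, +y, −x, +x sides. The picture frame is on top of the table, centred.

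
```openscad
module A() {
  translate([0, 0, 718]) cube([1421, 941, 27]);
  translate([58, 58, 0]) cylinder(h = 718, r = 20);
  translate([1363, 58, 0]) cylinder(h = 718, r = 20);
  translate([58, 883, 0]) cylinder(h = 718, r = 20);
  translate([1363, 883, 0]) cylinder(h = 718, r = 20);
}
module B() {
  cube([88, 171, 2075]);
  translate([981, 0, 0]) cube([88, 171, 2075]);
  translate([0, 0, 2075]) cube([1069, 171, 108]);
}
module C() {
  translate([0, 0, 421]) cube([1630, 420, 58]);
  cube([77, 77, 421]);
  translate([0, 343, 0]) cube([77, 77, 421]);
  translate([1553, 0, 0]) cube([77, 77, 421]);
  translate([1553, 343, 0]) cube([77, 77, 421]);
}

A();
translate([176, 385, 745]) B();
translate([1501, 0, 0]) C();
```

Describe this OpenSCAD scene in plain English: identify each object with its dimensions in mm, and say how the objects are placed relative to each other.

A is a rectangular dining table. The top is 1421×941×27 mm with its upper surface at z = 745 mm. It stands on four round legs of 40 mm diameter, each leg's bounding box inset 38 mm from the nearest pair of top edges, running from the floor to the underside of the top.

B is a door frame. The clear opening is 893 mm wide and 2075 mm high. Two 88 mm wide jambs, 171 mm deep, stand either side of the opening from the floor to the top of the opening. A 108 mm thick head sits across the top of both jambs, spanning the full outside width of the frame.

C is a long wooden bench with a 1630 mm (x) × 420 mm (y) seat, 58 mm thick, its top surface 479 mm above the floor. Four 77 mm square legs at the seat corners, flush with the edges, run from z = 0 to the seat underside.

The door frame is on top of the table, centred. The bench is on the floor beside the table on its +x side.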